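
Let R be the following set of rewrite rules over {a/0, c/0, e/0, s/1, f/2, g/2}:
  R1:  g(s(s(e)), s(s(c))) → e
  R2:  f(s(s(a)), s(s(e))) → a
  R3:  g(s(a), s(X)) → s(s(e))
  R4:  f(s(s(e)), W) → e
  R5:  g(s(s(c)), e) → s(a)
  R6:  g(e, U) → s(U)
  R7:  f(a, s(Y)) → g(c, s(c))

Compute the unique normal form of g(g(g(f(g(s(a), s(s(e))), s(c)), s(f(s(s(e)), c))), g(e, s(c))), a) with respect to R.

s(a)

1. g(g(g(f(g(s(a), s(s(e))), s(c)), s(f(s(s(e)), c))), g(e, s(c))), a)  →  g(g(g(f(s(s(e)), s(c)), s(f(s(s(e)), c))), g(e, s(c))), a)   [R3 at 1.1.1.1]
2. g(g(g(f(s(s(e)), s(c)), s(f(s(s(e)), c))), g(e, s(c))), a)  →  g(g(g(e, s(f(s(s(e)), c))), g(e, s(c))), a)   [R4 at 1.1.1]
3. g(g(g(e, s(f(s(s(e)), c))), g(e, s(c))), a)  →  g(g(s(s(f(s(s(e)), c))), g(e, s(c))), a)   [R6 at 1.1]
4. g(g(s(s(f(s(s(e)), c))), g(e, s(c))), a)  →  g(g(s(s(e)), g(e, s(c))), a)   [R4 at 1.1.1.1]
5. g(g(s(s(e)), g(e, s(c))), a)  →  g(g(s(s(e)), s(s(c))), a)   [R6 at 1.2]
6. g(g(s(s(e)), s(s(c))), a)  →  g(e, a)   [R1 at 1]
7. g(e, a)  →  s(a)   [R6 at ε]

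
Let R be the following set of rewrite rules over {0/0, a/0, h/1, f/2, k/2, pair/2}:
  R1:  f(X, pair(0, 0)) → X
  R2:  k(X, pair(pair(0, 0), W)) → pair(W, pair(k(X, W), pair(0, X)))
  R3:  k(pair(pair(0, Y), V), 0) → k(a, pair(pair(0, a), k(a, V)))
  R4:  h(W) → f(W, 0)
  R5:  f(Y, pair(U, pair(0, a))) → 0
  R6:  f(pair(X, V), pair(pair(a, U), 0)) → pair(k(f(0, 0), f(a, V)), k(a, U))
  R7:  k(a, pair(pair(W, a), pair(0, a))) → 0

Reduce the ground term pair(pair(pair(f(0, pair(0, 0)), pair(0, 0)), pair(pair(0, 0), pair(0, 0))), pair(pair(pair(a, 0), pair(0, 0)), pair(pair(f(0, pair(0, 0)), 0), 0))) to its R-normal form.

1. pair(pair(pair(f(0, pair(0, 0)), pair(0, 0)), pair(pair(0, 0), pair(0, 0))), pair(pair(pair(a, 0), pair(0, 0)), pair(pair(f(0, pair(0, 0)), 0), 0)))  →  pair(pair(pair(0, pair(0, 0)), pair(pair(0, 0), pair(0, 0))), pair(pair(pair(a, 0), pair(0, 0)), pair(pair(f(0, pair(0, 0)), 0), 0)))   [R1 at 1.1.1]
2. pair(pair(pair(0, pair(0, 0)), pair(pair(0, 0), pair(0, 0))), pair(pair(pair(a, 0), pair(0, 0)), pair(pair(f(0, pair(0, 0)), 0), 0)))  →  pair(pair(pair(0, pair(0, 0)), pair(pair(0, 0), pair(0, 0))), pair(pair(pair(a, 0), pair(0, 0)), pair(pair(0, 0), 0)))   [R1 at 2.2.1.1]

pair(pair(pair(0, pair(0, 0)), pair(pair(0, 0), pair(0, 0))), pair(pair(pair(a, 0), pair(0, 0)), pair(pair(0, 0), 0)))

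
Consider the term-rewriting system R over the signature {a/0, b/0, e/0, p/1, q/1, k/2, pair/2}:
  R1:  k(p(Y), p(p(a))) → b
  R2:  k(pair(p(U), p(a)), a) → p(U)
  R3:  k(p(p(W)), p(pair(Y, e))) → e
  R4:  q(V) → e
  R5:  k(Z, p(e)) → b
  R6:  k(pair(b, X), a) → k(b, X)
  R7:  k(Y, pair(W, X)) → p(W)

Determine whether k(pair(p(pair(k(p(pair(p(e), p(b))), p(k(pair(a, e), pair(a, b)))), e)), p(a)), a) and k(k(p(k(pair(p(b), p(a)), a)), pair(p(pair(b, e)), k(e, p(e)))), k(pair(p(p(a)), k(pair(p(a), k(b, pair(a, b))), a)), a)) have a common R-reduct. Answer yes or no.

Reduce t₁ = k(pair(p(pair(k(p(pair(p(e), p(b))), p(k(pair(a, e), pair(a, b)))), e)), p(a)), a):
1. k(pair(p(pair(k(p(pair(p(e), p(b))), p(k(pair(a, e), pair(a, b)))), e)), p(a)), a)  →  p(pair(k(p(pair(p(e), p(b))), p(k(pair(a, e), pair(a, b)))), e))   [R2 at ε]
2. p(pair(k(p(pair(p(e), p(b))), p(k(pair(a, e), pair(a, b)))), e))  →  p(pair(k(p(pair(p(e), p(b))), p(p(a))), e))   [R7 at 1.1.2.1]
3. p(pair(k(p(pair(p(e), p(b))), p(p(a))), e))  →  p(pair(b, e))   [R1 at 1.1]

Reduce t₂ = k(k(p(k(pair(p(b), p(a)), a)), pair(p(pair(b, e)), k(e, p(e)))), k(pair(p(p(a)), k(pair(p(a), k(b, pair(a, b))), a)), a)):
1. k(k(p(k(pair(p(b), p(a)), a)), pair(p(pair(b, e)), k(e, p(e)))), k(pair(p(p(a)), k(pair(p(a), k(b, pair(a, b))), a)), a))  →  k(p(p(pair(b, e))), k(pair(p(p(a)), k(pair(p(a), k(b, pair(a, b))), a)), a))   [R7 at 1]
2. k(p(p(pair(b, e))), k(pair(p(p(a)), k(pair(p(a), k(b, pair(a, b))), a)), a))  →  k(p(p(pair(b, e))), k(pair(p(p(a)), k(pair(p(a), p(a)), a)), a))   [R7 at 2.1.2.1.2]
3. k(p(p(pair(b, e))), k(pair(p(p(a)), k(pair(p(a), p(a)), a)), a))  →  k(p(p(pair(b, e))), k(pair(p(p(a)), p(a)), a))   [R2 at 2.1.2]
4. k(p(p(pair(b, e))), k(pair(p(p(a)), p(a)), a))  →  k(p(p(pair(b, e))), p(p(a)))   [R2 at 2]
5. k(p(p(pair(b, e))), p(p(a)))  →  b   [R1 at ε]

no — NF(t₁) = p(pair(b, e)), NF(t₂) = b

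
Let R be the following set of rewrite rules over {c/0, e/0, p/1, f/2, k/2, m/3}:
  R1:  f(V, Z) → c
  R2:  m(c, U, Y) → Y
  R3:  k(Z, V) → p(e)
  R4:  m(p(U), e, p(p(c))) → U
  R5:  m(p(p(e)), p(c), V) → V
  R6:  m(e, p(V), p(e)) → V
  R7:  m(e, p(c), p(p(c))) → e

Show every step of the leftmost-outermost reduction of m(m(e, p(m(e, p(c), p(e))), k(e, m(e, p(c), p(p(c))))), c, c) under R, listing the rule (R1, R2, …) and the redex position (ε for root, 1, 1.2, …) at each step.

1. m(m(e, p(m(e, p(c), p(e))), k(e, m(e, p(c), p(p(c))))), c, c)  →  m(m(e, p(c), k(e, m(e, p(c), p(p(c))))), c, c)   [R6 at 1.2.1]
2. m(m(e, p(c), k(e, m(e, p(c), p(p(c))))), c, c)  →  m(m(e, p(c), p(e)), c, c)   [R3 at 1.3]
3. m(m(e, p(c), p(e)), c, c)  →  m(c, c, c)   [R6 at 1]
4. m(c, c, c)  →  c   [R2 at ε]

c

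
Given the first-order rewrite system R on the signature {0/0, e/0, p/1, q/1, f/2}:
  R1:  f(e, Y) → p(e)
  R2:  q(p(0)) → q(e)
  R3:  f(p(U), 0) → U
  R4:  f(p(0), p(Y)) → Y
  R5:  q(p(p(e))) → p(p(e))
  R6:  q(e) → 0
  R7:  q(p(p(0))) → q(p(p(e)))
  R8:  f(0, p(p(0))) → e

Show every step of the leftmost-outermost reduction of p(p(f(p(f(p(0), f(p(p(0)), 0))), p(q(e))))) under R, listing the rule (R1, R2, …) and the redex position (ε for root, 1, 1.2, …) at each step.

p(p(0))

1. p(p(f(p(f(p(0), f(p(p(0)), 0))), p(q(e)))))  →  p(p(f(p(f(p(0), p(0))), p(q(e)))))   [R3 at 1.1.1.1.2]
2. p(p(f(p(f(p(0), p(0))), p(q(e)))))  →  p(p(f(p(0), p(q(e)))))   [R4 at 1.1.1.1]
3. p(p(f(p(0), p(q(e)))))  →  p(p(q(e)))   [R4 at 1.1]
4. p(p(q(e)))  →  p(p(0))   [R6 at 1.1]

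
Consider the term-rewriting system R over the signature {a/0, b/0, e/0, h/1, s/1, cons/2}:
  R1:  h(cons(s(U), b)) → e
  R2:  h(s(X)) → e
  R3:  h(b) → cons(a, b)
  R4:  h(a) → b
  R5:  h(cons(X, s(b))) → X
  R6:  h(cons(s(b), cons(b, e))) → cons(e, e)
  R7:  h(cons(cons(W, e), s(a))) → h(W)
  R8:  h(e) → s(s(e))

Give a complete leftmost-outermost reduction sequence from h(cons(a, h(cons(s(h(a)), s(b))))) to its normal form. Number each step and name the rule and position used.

a

1. h(cons(a, h(cons(s(h(a)), s(b)))))  →  h(cons(a, s(h(a))))   [R5 at 1.2]
2. h(cons(a, s(h(a))))  →  h(cons(a, s(b)))   [R4 at 1.2.1]
3. h(cons(a, s(b)))  →  a   [R5 at ε]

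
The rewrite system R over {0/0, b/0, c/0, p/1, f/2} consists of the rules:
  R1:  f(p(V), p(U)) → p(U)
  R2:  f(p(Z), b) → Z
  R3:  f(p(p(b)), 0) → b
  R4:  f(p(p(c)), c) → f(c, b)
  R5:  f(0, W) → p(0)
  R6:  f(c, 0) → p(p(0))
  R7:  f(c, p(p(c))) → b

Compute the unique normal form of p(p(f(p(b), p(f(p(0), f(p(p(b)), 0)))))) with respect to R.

1. p(p(f(p(b), p(f(p(0), f(p(p(b)), 0))))))  →  p(p(p(f(p(0), f(p(p(b)), 0)))))   [R1 at 1.1]
2. p(p(p(f(p(0), f(p(p(b)), 0)))))  →  p(p(p(f(p(0), b))))   [R3 at 1.1.1.2]
3. p(p(p(f(p(0), b))))  →  p(p(p(0)))   [R2 at 1.1.1]

p(p(p(0)))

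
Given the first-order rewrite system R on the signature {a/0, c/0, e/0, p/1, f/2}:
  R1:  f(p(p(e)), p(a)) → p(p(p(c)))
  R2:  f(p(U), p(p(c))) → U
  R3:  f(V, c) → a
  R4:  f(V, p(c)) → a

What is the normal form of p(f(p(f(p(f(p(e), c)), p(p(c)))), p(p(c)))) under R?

p(a)

1. p(f(p(f(p(f(p(e), c)), p(p(c)))), p(p(c))))  →  p(f(p(f(p(e), c)), p(p(c))))   [R2 at 1]
2. p(f(p(f(p(e), c)), p(p(c))))  →  p(f(p(e), c))   [R2 at 1]
3. p(f(p(e), c))  →  p(a)   [R3 at 1]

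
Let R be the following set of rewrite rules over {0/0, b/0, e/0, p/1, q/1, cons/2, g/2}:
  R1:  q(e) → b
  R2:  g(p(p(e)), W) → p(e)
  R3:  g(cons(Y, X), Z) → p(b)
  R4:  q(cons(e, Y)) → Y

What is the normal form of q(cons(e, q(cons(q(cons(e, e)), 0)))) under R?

0

1. q(cons(e, q(cons(q(cons(e, e)), 0))))  →  q(cons(q(cons(e, e)), 0))   [R4 at ε]
2. q(cons(q(cons(e, e)), 0))  →  q(cons(e, 0))   [R4 at 1.1]
3. q(cons(e, 0))  →  0   [R4 at ε]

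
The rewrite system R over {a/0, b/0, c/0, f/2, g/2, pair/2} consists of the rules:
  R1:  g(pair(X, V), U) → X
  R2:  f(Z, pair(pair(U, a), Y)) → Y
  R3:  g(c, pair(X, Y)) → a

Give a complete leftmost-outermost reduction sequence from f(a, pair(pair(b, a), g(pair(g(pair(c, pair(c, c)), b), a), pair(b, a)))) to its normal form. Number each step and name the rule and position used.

c

1. f(a, pair(pair(b, a), g(pair(g(pair(c, pair(c, c)), b), a), pair(b, a))))  →  g(pair(g(pair(c, pair(c, c)), b), a), pair(b, a))   [R2 at ε]
2. g(pair(g(pair(c, pair(c, c)), b), a), pair(b, a))  →  g(pair(c, pair(c, c)), b)   [R1 at ε]
3. g(pair(c, pair(c, c)), b)  →  c   [R1 at ε]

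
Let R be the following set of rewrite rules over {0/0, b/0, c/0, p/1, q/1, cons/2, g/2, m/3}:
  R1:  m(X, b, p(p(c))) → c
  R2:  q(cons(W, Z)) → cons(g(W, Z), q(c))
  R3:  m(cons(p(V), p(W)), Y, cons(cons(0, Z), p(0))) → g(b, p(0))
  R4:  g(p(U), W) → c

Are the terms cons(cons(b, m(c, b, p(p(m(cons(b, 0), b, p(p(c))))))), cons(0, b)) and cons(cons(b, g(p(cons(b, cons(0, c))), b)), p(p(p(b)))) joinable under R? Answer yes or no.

Reduce t₁ = cons(cons(b, m(c, b, p(p(m(cons(b, 0), b, p(p(c))))))), cons(0, b)):
1. cons(cons(b, m(c, b, p(p(m(cons(b, 0), b, p(p(c))))))), cons(0, b))  →  cons(cons(b, m(c, b, p(p(c)))), cons(0, b))   [R1 at 1.2.3.1.1]
2. cons(cons(b, m(c, b, p(p(c)))), cons(0, b))  →  cons(cons(b, c), cons(0, b))   [R1 at 1.2]

Reduce t₂ = cons(cons(b, g(p(cons(b, cons(0, c))), b)), p(p(p(b)))):
1. cons(cons(b, g(p(cons(b, cons(0, c))), b)), p(p(p(b))))  →  cons(cons(b, c), p(p(p(b))))   [R4 at 1.2]

no — NF(t₁) = cons(cons(b, c), cons(0, b)), NF(t₂) = cons(cons(b, c), p(p(p(b))))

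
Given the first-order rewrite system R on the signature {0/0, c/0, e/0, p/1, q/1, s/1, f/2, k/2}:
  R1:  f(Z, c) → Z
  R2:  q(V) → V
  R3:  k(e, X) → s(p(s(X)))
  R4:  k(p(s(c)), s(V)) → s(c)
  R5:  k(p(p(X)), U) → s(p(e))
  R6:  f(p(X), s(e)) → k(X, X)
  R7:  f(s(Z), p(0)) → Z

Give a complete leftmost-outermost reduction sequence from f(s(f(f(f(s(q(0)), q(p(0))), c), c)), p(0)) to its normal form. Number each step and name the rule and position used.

1. f(s(f(f(f(s(q(0)), q(p(0))), c), c)), p(0))  →  f(f(f(s(q(0)), q(p(0))), c), c)   [R7 at ε]
2. f(f(f(s(q(0)), q(p(0))), c), c)  →  f(f(s(q(0)), q(p(0))), c)   [R1 at ε]
3. f(f(s(q(0)), q(p(0))), c)  →  f(s(q(0)), q(p(0)))   [R1 at ε]
4. f(s(q(0)), q(p(0)))  →  f(s(0), q(p(0)))   [R2 at 1.1]
5. f(s(0), q(p(0)))  →  f(s(0), p(0))   [R2 at 2]
6. f(s(0), p(0))  →  0   [R7 at ε]

0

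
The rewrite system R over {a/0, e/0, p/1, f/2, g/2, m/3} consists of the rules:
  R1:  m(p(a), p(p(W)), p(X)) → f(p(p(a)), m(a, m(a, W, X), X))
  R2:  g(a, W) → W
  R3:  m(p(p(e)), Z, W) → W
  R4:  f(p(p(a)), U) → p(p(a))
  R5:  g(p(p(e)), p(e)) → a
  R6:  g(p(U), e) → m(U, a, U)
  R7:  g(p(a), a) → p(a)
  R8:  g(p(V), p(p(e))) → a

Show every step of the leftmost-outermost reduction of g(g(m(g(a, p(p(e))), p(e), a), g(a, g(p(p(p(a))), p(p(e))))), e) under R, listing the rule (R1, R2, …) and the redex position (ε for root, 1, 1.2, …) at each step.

1. g(g(m(g(a, p(p(e))), p(e), a), g(a, g(p(p(p(a))), p(p(e))))), e)  →  g(g(m(p(p(e)), p(e), a), g(a, g(p(p(p(a))), p(p(e))))), e)   [R2 at 1.1.1]
2. g(g(m(p(p(e)), p(e), a), g(a, g(p(p(p(a))), p(p(e))))), e)  →  g(g(a, g(a, g(p(p(p(a))), p(p(e))))), e)   [R3 at 1.1]
3. g(g(a, g(a, g(p(p(p(a))), p(p(e))))), e)  →  g(g(a, g(p(p(p(a))), p(p(e)))), e)   [R2 at 1]
4. g(g(a, g(p(p(p(a))), p(p(e)))), e)  →  g(g(p(p(p(a))), p(p(e))), e)   [R2 at 1]
5. g(g(p(p(p(a))), p(p(e))), e)  →  g(a, e)   [R8 at 1]
6. g(a, e)  →  e   [R2 at ε]

e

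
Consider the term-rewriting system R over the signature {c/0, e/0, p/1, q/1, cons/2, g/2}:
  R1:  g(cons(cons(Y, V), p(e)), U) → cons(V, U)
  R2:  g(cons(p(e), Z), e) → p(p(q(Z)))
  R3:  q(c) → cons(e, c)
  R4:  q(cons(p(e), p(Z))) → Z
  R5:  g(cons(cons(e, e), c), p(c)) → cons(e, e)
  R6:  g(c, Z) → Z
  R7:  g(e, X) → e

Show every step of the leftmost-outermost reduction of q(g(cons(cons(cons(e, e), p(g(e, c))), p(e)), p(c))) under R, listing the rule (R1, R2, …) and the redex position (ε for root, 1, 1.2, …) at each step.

1. q(g(cons(cons(cons(e, e), p(g(e, c))), p(e)), p(c)))  →  q(cons(p(g(e, c)), p(c)))   [R1 at 1]
2. q(cons(p(g(e, c)), p(c)))  →  q(cons(p(e), p(c)))   [R7 at 1.1.1]
3. q(cons(p(e), p(c)))  →  c   [R4 at ε]

c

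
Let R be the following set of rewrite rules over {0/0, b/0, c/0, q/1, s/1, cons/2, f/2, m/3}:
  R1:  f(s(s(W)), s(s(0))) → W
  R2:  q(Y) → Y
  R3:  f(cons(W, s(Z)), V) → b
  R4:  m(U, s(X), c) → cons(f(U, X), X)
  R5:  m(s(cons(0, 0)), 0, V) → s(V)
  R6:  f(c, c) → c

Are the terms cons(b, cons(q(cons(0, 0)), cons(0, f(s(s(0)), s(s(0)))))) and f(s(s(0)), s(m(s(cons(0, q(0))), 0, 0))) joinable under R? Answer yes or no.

Reduce t₁ = cons(b, cons(q(cons(0, 0)), cons(0, f(s(s(0)), s(s(0)))))):
1. cons(b, cons(q(cons(0, 0)), cons(0, f(s(s(0)), s(s(0))))))  →  cons(b, cons(cons(0, 0), cons(0, f(s(s(0)), s(s(0))))))   [R2 at 2.1]
2. cons(b, cons(cons(0, 0), cons(0, f(s(s(0)), s(s(0))))))  →  cons(b, cons(cons(0, 0), cons(0, 0)))   [R1 at 2.2.2]

Reduce t₂ = f(s(s(0)), s(m(s(cons(0, q(0))), 0, 0))):
1. f(s(s(0)), s(m(s(cons(0, q(0))), 0, 0)))  →  f(s(s(0)), s(m(s(cons(0, 0)), 0, 0)))   [R2 at 2.1.1.1.2]
2. f(s(s(0)), s(m(s(cons(0, 0)), 0, 0)))  →  f(s(s(0)), s(s(0)))   [R5 at 2.1]
3. f(s(s(0)), s(s(0)))  →  0   [R1 at ε]

no — NF(t₁) = cons(b, cons(cons(0, 0), cons(0, 0))), NF(t₂) = 0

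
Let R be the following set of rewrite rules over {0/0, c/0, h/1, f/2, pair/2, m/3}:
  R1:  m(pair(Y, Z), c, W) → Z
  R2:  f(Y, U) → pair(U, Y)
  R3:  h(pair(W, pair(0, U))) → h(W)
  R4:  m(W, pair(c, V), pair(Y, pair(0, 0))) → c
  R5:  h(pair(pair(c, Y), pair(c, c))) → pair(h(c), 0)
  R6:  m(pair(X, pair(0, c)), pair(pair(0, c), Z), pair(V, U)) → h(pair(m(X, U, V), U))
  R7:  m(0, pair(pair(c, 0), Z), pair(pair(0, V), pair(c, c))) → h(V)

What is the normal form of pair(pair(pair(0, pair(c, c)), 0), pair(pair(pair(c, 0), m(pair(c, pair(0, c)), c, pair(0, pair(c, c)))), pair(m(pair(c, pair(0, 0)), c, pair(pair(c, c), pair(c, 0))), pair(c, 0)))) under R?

1. pair(pair(pair(0, pair(c, c)), 0), pair(pair(pair(c, 0), m(pair(c, pair(0, c)), c, pair(0, pair(c, c)))), pair(m(pair(c, pair(0, 0)), c, pair(pair(c, c), pair(c, 0))), pair(c, 0))))  →  pair(pair(pair(0, pair(c, c)), 0), pair(pair(pair(c, 0), pair(0, c)), pair(m(pair(c, pair(0, 0)), c, pair(pair(c, c), pair(c, 0))), pair(c, 0))))   [R1 at 2.1.2]
2. pair(pair(pair(0, pair(c, c)), 0), pair(pair(pair(c, 0), pair(0, c)), pair(m(pair(c, pair(0, 0)), c, pair(pair(c, c), pair(c, 0))), pair(c, 0))))  →  pair(pair(pair(0, pair(c, c)), 0), pair(pair(pair(c, 0), pair(0, c)), pair(pair(0, 0), pair(c, 0))))   [R1 at 2.2.1]

pair(pair(pair(0, pair(c, c)), 0), pair(pair(pair(c, 0), pair(0, c)), pair(pair(0, 0), pair(c, 0))))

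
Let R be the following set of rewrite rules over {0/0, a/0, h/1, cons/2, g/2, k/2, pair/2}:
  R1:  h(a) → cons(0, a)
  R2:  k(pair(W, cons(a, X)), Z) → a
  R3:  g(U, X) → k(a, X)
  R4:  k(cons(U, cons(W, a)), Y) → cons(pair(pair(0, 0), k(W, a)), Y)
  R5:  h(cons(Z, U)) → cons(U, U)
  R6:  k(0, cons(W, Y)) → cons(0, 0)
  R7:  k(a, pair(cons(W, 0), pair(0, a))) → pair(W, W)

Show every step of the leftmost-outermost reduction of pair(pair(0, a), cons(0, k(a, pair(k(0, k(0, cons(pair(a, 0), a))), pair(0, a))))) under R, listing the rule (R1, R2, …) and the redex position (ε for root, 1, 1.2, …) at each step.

pair(pair(0, a), cons(0, pair(0, 0)))

1. pair(pair(0, a), cons(0, k(a, pair(k(0, k(0, cons(pair(a, 0), a))), pair(0, a)))))  →  pair(pair(0, a), cons(0, k(a, pair(k(0, cons(0, 0)), pair(0, a)))))   [R6 at 2.2.2.1.2]
2. pair(pair(0, a), cons(0, k(a, pair(k(0, cons(0, 0)), pair(0, a)))))  →  pair(pair(0, a), cons(0, k(a, pair(cons(0, 0), pair(0, a)))))   [R6 at 2.2.2.1]
3. pair(pair(0, a), cons(0, k(a, pair(cons(0, 0), pair(0, a)))))  →  pair(pair(0, a), cons(0, pair(0, 0)))   [R7 at 2.2]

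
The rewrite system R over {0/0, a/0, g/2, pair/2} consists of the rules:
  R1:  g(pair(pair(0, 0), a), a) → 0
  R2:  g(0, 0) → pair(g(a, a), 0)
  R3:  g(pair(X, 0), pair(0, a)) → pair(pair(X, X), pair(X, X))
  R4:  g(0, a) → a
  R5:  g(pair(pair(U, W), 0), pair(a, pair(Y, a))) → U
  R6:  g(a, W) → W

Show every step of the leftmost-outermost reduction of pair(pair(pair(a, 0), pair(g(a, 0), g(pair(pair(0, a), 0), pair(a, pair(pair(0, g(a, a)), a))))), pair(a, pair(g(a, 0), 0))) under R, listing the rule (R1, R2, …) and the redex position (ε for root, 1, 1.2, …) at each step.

1. pair(pair(pair(a, 0), pair(g(a, 0), g(pair(pair(0, a), 0), pair(a, pair(pair(0, g(a, a)), a))))), pair(a, pair(g(a, 0), 0)))  →  pair(pair(pair(a, 0), pair(0, g(pair(pair(0, a), 0), pair(a, pair(pair(0, g(a, a)), a))))), pair(a, pair(g(a, 0), 0)))   [R6 at 1.2.1]
2. pair(pair(pair(a, 0), pair(0, g(pair(pair(0, a), 0), pair(a, pair(pair(0, g(a, a)), a))))), pair(a, pair(g(a, 0), 0)))  →  pair(pair(pair(a, 0), pair(0, 0)), pair(a, pair(g(a, 0), 0)))   [R5 at 1.2.2]
3. pair(pair(pair(a, 0), pair(0, 0)), pair(a, pair(g(a, 0), 0)))  →  pair(pair(pair(a, 0), pair(0, 0)), pair(a, pair(0, 0)))   [R6 at 2.2.1]

pair(pair(pair(a, 0), pair(0, 0)), pair(a, pair(0, 0)))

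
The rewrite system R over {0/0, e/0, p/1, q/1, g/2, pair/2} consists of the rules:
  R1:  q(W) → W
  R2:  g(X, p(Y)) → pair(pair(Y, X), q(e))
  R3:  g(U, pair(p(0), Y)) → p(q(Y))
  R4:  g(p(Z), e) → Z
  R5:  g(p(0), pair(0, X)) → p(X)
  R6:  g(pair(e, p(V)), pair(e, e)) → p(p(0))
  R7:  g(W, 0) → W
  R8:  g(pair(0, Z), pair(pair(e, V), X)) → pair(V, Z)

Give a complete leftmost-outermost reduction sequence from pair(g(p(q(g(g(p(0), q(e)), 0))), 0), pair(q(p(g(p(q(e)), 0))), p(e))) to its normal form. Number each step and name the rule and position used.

1. pair(g(p(q(g(g(p(0), q(e)), 0))), 0), pair(q(p(g(p(q(e)), 0))), p(e)))  →  pair(p(q(g(g(p(0), q(e)), 0))), pair(q(p(g(p(q(e)), 0))), p(e)))   [R7 at 1]
2. pair(p(q(g(g(p(0), q(e)), 0))), pair(q(p(g(p(q(e)), 0))), p(e)))  →  pair(p(g(g(p(0), q(e)), 0)), pair(q(p(g(p(q(e)), 0))), p(e)))   [R1 at 1.1]
3. pair(p(g(g(p(0), q(e)), 0)), pair(q(p(g(p(q(e)), 0))), p(e)))  →  pair(p(g(p(0), q(e))), pair(q(p(g(p(q(e)), 0))), p(e)))   [R7 at 1.1]
4. pair(p(g(p(0), q(e))), pair(q(p(g(p(q(e)), 0))), p(e)))  →  pair(p(g(p(0), e)), pair(q(p(g(p(q(e)), 0))), p(e)))   [R1 at 1.1.2]
5. pair(p(g(p(0), e)), pair(q(p(g(p(q(e)), 0))), p(e)))  →  pair(p(0), pair(q(p(g(p(q(e)), 0))), p(e)))   [R4 at 1.1]
6. pair(p(0), pair(q(p(g(p(q(e)), 0))), p(e)))  →  pair(p(0), pair(p(g(p(q(e)), 0)), p(e)))   [R1 at 2.1]
7. pair(p(0), pair(p(g(p(q(e)), 0)), p(e)))  →  pair(p(0), pair(p(p(q(e))), p(e)))   [R7 at 2.1.1]
8. pair(p(0), pair(p(p(q(e))), p(e)))  →  pair(p(0), pair(p(p(e)), p(e)))   [R1 at 2.1.1.1]

pair(p(0), pair(p(p(e)), p(e)))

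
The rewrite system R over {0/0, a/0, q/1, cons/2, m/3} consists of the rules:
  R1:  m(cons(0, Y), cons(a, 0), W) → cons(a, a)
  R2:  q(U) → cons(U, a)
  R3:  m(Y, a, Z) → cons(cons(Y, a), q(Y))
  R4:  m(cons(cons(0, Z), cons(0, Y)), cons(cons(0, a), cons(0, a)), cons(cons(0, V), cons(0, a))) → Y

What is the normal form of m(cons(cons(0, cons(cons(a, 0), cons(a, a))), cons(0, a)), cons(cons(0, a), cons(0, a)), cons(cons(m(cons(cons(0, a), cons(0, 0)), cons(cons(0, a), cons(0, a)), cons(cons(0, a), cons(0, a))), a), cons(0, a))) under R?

a

1. m(cons(cons(0, cons(cons(a, 0), cons(a, a))), cons(0, a)), cons(cons(0, a), cons(0, a)), cons(cons(m(cons(cons(0, a), cons(0, 0)), cons(cons(0, a), cons(0, a)), cons(cons(0, a), cons(0, a))), a), cons(0, a)))  →  m(cons(cons(0, cons(cons(a, 0), cons(a, a))), cons(0, a)), cons(cons(0, a), cons(0, a)), cons(cons(0, a), cons(0, a)))   [R4 at 3.1.1]
2. m(cons(cons(0, cons(cons(a, 0), cons(a, a))), cons(0, a)), cons(cons(0, a), cons(0, a)), cons(cons(0, a), cons(0, a)))  →  a   [R4 at ε]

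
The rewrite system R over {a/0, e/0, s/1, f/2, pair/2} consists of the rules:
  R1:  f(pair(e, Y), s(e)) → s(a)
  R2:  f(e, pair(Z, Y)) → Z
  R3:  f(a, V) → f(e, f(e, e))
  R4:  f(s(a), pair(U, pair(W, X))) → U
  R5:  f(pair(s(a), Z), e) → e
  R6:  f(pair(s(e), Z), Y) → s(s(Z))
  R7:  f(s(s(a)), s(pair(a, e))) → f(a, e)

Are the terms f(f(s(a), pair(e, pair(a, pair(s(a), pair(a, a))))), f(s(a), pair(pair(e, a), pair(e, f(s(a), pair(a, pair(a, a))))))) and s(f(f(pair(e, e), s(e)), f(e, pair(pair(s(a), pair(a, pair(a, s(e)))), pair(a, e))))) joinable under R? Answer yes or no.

Reduce t₁ = f(f(s(a), pair(e, pair(a, pair(s(a), pair(a, a))))), f(s(a), pair(pair(e, a), pair(e, f(s(a), pair(a, pair(a, a))))))):
1. f(f(s(a), pair(e, pair(a, pair(s(a), pair(a, a))))), f(s(a), pair(pair(e, a), pair(e, f(s(a), pair(a, pair(a, a)))))))  →  f(e, f(s(a), pair(pair(e, a), pair(e, f(s(a), pair(a, pair(a, a)))))))   [R4 at 1]
2. f(e, f(s(a), pair(pair(e, a), pair(e, f(s(a), pair(a, pair(a, a)))))))  →  f(e, pair(e, a))   [R4 at 2]
3. f(e, pair(e, a))  →  e   [R2 at ε]

Reduce t₂ = s(f(f(pair(e, e), s(e)), f(e, pair(pair(s(a), pair(a, pair(a, s(e)))), pair(a, e))))):
1. s(f(f(pair(e, e), s(e)), f(e, pair(pair(s(a), pair(a, pair(a, s(e)))), pair(a, e)))))  →  s(f(s(a), f(e, pair(pair(s(a), pair(a, pair(a, s(e)))), pair(a, e)))))   [R1 at 1.1]
2. s(f(s(a), f(e, pair(pair(s(a), pair(a, pair(a, s(e)))), pair(a, e)))))  →  s(f(s(a), pair(s(a), pair(a, pair(a, s(e))))))   [R2 at 1.2]
3. s(f(s(a), pair(s(a), pair(a, pair(a, s(e))))))  →  s(s(a))   [R4 at 1]

no — NF(t₁) = e, NF(t₂) = s(s(a))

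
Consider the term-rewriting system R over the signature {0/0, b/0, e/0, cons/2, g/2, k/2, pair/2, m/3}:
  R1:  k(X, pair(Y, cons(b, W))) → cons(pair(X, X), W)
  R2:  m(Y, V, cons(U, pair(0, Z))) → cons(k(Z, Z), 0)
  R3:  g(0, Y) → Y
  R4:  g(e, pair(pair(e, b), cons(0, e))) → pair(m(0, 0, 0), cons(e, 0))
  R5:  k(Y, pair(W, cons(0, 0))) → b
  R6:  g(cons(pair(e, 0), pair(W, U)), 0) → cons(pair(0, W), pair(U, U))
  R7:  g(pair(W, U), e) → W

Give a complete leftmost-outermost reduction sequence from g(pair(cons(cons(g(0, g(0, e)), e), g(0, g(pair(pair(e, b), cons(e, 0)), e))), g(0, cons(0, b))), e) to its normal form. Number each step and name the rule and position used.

cons(cons(e, e), pair(e, b))

1. g(pair(cons(cons(g(0, g(0, e)), e), g(0, g(pair(pair(e, b), cons(e, 0)), e))), g(0, cons(0, b))), e)  →  cons(cons(g(0, g(0, e)), e), g(0, g(pair(pair(e, b), cons(e, 0)), e)))   [R7 at ε]
2. cons(cons(g(0, g(0, e)), e), g(0, g(pair(pair(e, b), cons(e, 0)), e)))  →  cons(cons(g(0, e), e), g(0, g(pair(pair(e, b), cons(e, 0)), e)))   [R3 at 1.1]
3. cons(cons(g(0, e), e), g(0, g(pair(pair(e, b), cons(e, 0)), e)))  →  cons(cons(e, e), g(0, g(pair(pair(e, b), cons(e, 0)), e)))   [R3 at 1.1]
4. cons(cons(e, e), g(0, g(pair(pair(e, b), cons(e, 0)), e)))  →  cons(cons(e, e), g(pair(pair(e, b), cons(e, 0)), e))   [R3 at 2]
5. cons(cons(e, e), g(pair(pair(e, b), cons(e, 0)), e))  →  cons(cons(e, e), pair(e, b))   [R7 at 2]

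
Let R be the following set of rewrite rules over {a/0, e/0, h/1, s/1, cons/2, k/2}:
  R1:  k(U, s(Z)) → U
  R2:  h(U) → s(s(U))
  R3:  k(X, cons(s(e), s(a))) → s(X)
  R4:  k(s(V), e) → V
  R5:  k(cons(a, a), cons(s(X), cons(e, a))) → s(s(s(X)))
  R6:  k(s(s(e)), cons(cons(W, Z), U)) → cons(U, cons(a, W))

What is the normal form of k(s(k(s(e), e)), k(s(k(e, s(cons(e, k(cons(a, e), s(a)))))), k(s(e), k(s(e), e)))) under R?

1. k(s(k(s(e), e)), k(s(k(e, s(cons(e, k(cons(a, e), s(a)))))), k(s(e), k(s(e), e))))  →  k(s(e), k(s(k(e, s(cons(e, k(cons(a, e), s(a)))))), k(s(e), k(s(e), e))))   [R4 at 1.1]
2. k(s(e), k(s(k(e, s(cons(e, k(cons(a, e), s(a)))))), k(s(e), k(s(e), e))))  →  k(s(e), k(s(e), k(s(e), k(s(e), e))))   [R1 at 2.1.1]
3. k(s(e), k(s(e), k(s(e), k(s(e), e))))  →  k(s(e), k(s(e), k(s(e), e)))   [R4 at 2.2.2]
4. k(s(e), k(s(e), k(s(e), e)))  →  k(s(e), k(s(e), e))   [R4 at 2.2]
5. k(s(e), k(s(e), e))  →  k(s(e), e)   [R4 at 2]
6. k(s(e), e)  →  e   [R4 at ε]

e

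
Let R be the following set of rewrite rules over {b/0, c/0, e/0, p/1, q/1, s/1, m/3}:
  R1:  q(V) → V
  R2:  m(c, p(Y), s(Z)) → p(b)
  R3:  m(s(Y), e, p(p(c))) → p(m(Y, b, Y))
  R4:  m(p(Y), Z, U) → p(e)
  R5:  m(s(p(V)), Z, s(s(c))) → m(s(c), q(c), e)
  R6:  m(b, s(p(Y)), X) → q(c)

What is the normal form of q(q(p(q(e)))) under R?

p(e)

1. q(q(p(q(e))))  →  q(p(q(e)))   [R1 at ε]
2. q(p(q(e)))  →  p(q(e))   [R1 at ε]
3. p(q(e))  →  p(e)   [R1 at 1]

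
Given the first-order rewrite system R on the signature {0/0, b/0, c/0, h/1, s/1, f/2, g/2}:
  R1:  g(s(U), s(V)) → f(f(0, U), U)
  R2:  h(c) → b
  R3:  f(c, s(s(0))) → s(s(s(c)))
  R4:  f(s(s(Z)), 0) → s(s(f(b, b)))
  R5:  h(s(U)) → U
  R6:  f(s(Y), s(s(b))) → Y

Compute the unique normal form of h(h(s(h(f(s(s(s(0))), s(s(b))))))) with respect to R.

1. h(h(s(h(f(s(s(s(0))), s(s(b)))))))  →  h(h(f(s(s(s(0))), s(s(b)))))   [R5 at 1]
2. h(h(f(s(s(s(0))), s(s(b)))))  →  h(h(s(s(0))))   [R6 at 1.1]
3. h(h(s(s(0))))  →  h(s(0))   [R5 at 1]
4. h(s(0))  →  0   [R5 at ε]

0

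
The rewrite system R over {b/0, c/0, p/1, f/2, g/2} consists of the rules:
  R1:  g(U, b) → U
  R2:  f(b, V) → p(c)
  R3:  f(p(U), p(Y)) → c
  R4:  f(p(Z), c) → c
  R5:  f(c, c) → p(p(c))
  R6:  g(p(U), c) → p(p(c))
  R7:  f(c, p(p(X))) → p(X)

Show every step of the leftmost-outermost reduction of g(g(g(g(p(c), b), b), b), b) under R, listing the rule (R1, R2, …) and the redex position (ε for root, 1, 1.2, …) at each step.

p(c)

1. g(g(g(g(p(c), b), b), b), b)  →  g(g(g(p(c), b), b), b)   [R1 at ε]
2. g(g(g(p(c), b), b), b)  →  g(g(p(c), b), b)   [R1 at ε]
3. g(g(p(c), b), b)  →  g(p(c), b)   [R1 at ε]
4. g(p(c), b)  →  p(c)   [R1 at ε]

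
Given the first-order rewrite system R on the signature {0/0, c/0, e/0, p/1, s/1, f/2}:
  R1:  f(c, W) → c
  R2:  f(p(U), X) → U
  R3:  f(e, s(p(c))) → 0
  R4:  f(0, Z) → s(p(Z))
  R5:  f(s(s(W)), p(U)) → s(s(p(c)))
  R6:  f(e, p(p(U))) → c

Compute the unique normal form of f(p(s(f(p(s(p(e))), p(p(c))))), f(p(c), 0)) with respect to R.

1. f(p(s(f(p(s(p(e))), p(p(c))))), f(p(c), 0))  →  s(f(p(s(p(e))), p(p(c))))   [R2 at ε]
2. s(f(p(s(p(e))), p(p(c))))  →  s(s(p(e)))   [R2 at 1]

s(s(p(e)))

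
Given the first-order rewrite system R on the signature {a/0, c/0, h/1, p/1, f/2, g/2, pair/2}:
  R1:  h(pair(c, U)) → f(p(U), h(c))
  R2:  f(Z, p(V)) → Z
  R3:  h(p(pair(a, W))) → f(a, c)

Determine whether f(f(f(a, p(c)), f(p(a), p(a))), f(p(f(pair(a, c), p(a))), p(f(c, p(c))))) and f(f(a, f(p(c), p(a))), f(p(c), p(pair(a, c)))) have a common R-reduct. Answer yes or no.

Reduce t₁ = f(f(f(a, p(c)), f(p(a), p(a))), f(p(f(pair(a, c), p(a))), p(f(c, p(c))))):
1. f(f(f(a, p(c)), f(p(a), p(a))), f(p(f(pair(a, c), p(a))), p(f(c, p(c)))))  →  f(f(a, f(p(a), p(a))), f(p(f(pair(a, c), p(a))), p(f(c, p(c)))))   [R2 at 1.1]
2. f(f(a, f(p(a), p(a))), f(p(f(pair(a, c), p(a))), p(f(c, p(c)))))  →  f(f(a, p(a)), f(p(f(pair(a, c), p(a))), p(f(c, p(c)))))   [R2 at 1.2]
3. f(f(a, p(a)), f(p(f(pair(a, c), p(a))), p(f(c, p(c)))))  →  f(a, f(p(f(pair(a, c), p(a))), p(f(c, p(c)))))   [R2 at 1]
4. f(a, f(p(f(pair(a, c), p(a))), p(f(c, p(c)))))  →  f(a, p(f(pair(a, c), p(a))))   [R2 at 2]
5. f(a, p(f(pair(a, c), p(a))))  →  a   [R2 at ε]

Reduce t₂ = f(f(a, f(p(c), p(a))), f(p(c), p(pair(a, c)))):
1. f(f(a, f(p(c), p(a))), f(p(c), p(pair(a, c))))  →  f(f(a, p(c)), f(p(c), p(pair(a, c))))   [R2 at 1.2]
2. f(f(a, p(c)), f(p(c), p(pair(a, c))))  →  f(a, f(p(c), p(pair(a, c))))   [R2 at 1]
3. f(a, f(p(c), p(pair(a, c))))  →  f(a, p(c))   [R2 at 2]
4. f(a, p(c))  →  a   [R2 at ε]

yes — NF(t₁) = a, NF(t₂) = a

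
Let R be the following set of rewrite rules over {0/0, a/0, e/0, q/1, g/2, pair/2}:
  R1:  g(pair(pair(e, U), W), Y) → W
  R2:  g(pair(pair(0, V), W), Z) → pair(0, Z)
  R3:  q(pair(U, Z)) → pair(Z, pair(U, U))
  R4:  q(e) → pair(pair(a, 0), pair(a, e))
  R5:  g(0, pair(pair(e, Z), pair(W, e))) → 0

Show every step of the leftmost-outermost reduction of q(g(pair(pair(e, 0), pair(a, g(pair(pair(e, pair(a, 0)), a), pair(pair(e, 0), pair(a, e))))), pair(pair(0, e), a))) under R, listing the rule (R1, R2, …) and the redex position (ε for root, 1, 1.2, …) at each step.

1. q(g(pair(pair(e, 0), pair(a, g(pair(pair(e, pair(a, 0)), a), pair(pair(e, 0), pair(a, e))))), pair(pair(0, e), a)))  →  q(pair(a, g(pair(pair(e, pair(a, 0)), a), pair(pair(e, 0), pair(a, e)))))   [R1 at 1]
2. q(pair(a, g(pair(pair(e, pair(a, 0)), a), pair(pair(e, 0), pair(a, e)))))  →  pair(g(pair(pair(e, pair(a, 0)), a), pair(pair(e, 0), pair(a, e))), pair(a, a))   [R3 at ε]
3. pair(g(pair(pair(e, pair(a, 0)), a), pair(pair(e, 0), pair(a, e))), pair(a, a))  →  pair(a, pair(a, a))   [R1 at 1]

pair(a, pair(a, a))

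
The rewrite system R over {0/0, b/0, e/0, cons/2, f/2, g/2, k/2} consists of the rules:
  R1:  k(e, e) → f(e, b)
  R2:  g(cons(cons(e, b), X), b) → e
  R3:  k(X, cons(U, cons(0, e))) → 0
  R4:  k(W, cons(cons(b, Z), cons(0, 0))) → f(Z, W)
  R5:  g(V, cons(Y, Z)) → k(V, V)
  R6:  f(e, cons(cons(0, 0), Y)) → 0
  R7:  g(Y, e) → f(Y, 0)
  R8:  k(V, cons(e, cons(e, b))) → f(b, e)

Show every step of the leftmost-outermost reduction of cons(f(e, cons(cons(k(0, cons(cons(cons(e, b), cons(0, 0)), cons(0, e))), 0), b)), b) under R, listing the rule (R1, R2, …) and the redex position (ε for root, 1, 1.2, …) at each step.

cons(0, b)

1. cons(f(e, cons(cons(k(0, cons(cons(cons(e, b), cons(0, 0)), cons(0, e))), 0), b)), b)  →  cons(f(e, cons(cons(0, 0), b)), b)   [R3 at 1.2.1.1]
2. cons(f(e, cons(cons(0, 0), b)), b)  →  cons(0, b)   [R6 at 1]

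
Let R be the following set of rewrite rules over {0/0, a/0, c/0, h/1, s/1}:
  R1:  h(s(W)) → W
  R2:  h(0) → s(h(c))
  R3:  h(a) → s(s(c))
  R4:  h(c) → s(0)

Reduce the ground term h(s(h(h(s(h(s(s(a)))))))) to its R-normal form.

a

1. h(s(h(h(s(h(s(s(a))))))))  →  h(h(s(h(s(s(a))))))   [R1 at ε]
2. h(h(s(h(s(s(a))))))  →  h(h(s(s(a))))   [R1 at 1]
3. h(h(s(s(a))))  →  h(s(a))   [R1 at 1]
4. h(s(a))  →  a   [R1 at ε]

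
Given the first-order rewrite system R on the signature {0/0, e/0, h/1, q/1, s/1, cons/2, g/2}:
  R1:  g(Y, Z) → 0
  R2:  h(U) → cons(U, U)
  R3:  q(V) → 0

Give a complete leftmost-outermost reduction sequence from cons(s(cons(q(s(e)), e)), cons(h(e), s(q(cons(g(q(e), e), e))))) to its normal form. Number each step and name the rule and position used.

1. cons(s(cons(q(s(e)), e)), cons(h(e), s(q(cons(g(q(e), e), e)))))  →  cons(s(cons(0, e)), cons(h(e), s(q(cons(g(q(e), e), e)))))   [R3 at 1.1.1]
2. cons(s(cons(0, e)), cons(h(e), s(q(cons(g(q(e), e), e)))))  →  cons(s(cons(0, e)), cons(cons(e, e), s(q(cons(g(q(e), e), e)))))   [R2 at 2.1]
3. cons(s(cons(0, e)), cons(cons(e, e), s(q(cons(g(q(e), e), e)))))  →  cons(s(cons(0, e)), cons(cons(e, e), s(0)))   [R3 at 2.2.1]

cons(s(cons(0, e)), cons(cons(e, e), s(0)))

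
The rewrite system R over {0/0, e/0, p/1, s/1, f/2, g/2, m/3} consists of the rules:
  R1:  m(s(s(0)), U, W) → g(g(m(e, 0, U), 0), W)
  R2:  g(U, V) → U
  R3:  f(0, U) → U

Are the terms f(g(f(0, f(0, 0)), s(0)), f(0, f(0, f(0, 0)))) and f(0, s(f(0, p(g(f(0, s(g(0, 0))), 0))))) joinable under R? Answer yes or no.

Reduce t₁ = f(g(f(0, f(0, 0)), s(0)), f(0, f(0, f(0, 0)))):
1. f(g(f(0, f(0, 0)), s(0)), f(0, f(0, f(0, 0))))  →  f(f(0, f(0, 0)), f(0, f(0, f(0, 0))))   [R2 at 1]
2. f(f(0, f(0, 0)), f(0, f(0, f(0, 0))))  →  f(f(0, 0), f(0, f(0, f(0, 0))))   [R3 at 1]
3. f(f(0, 0), f(0, f(0, f(0, 0))))  →  f(0, f(0, f(0, f(0, 0))))   [R3 at 1]
4. f(0, f(0, f(0, f(0, 0))))  →  f(0, f(0, f(0, 0)))   [R3 at ε]
5. f(0, f(0, f(0, 0)))  →  f(0, f(0, 0))   [R3 at ε]
6. f(0, f(0, 0))  →  f(0, 0)   [R3 at ε]
7. f(0, 0)  →  0   [R3 at ε]

Reduce t₂ = f(0, s(f(0, p(g(f(0, s(g(0, 0))), 0))))):
1. f(0, s(f(0, p(g(f(0, s(g(0, 0))), 0)))))  →  s(f(0, p(g(f(0, s(g(0, 0))), 0))))   [R3 at ε]
2. s(f(0, p(g(f(0, s(g(0, 0))), 0))))  →  s(p(g(f(0, s(g(0, 0))), 0)))   [R3 at 1]
3. s(p(g(f(0, s(g(0, 0))), 0)))  →  s(p(f(0, s(g(0, 0)))))   [R2 at 1.1]
4. s(p(f(0, s(g(0, 0)))))  →  s(p(s(g(0, 0))))   [R3 at 1.1]
5. s(p(s(g(0, 0))))  →  s(p(s(0)))   [R2 at 1.1.1]

no — NF(t₁) = 0, NF(t₂) = s(p(s(0)))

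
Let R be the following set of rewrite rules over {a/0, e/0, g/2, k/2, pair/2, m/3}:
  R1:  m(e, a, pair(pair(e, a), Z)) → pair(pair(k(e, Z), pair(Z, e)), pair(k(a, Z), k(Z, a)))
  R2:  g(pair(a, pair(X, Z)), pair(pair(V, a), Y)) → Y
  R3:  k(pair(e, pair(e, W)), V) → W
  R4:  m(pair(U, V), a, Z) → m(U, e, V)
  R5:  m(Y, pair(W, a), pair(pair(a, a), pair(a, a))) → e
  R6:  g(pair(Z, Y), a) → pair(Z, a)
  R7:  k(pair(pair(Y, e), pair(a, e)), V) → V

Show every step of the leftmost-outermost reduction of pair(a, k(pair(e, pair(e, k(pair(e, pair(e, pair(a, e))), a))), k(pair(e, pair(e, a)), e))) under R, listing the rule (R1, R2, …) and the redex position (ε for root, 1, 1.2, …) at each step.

1. pair(a, k(pair(e, pair(e, k(pair(e, pair(e, pair(a, e))), a))), k(pair(e, pair(e, a)), e)))  →  pair(a, k(pair(e, pair(e, pair(a, e))), a))   [R3 at 2]
2. pair(a, k(pair(e, pair(e, pair(a, e))), a))  →  pair(a, pair(a, e))   [R3 at 2]

pair(a, pair(a, e))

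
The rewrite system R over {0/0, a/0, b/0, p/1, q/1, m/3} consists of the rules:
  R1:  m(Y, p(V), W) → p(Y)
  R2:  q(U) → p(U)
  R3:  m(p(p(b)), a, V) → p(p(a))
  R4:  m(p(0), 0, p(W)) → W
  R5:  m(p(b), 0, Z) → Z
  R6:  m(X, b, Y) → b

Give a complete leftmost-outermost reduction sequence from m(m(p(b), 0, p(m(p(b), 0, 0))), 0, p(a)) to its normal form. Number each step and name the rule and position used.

a

1. m(m(p(b), 0, p(m(p(b), 0, 0))), 0, p(a))  →  m(p(m(p(b), 0, 0)), 0, p(a))   [R5 at 1]
2. m(p(m(p(b), 0, 0)), 0, p(a))  →  m(p(0), 0, p(a))   [R5 at 1.1]
3. m(p(0), 0, p(a))  →  a   [R4 at ε]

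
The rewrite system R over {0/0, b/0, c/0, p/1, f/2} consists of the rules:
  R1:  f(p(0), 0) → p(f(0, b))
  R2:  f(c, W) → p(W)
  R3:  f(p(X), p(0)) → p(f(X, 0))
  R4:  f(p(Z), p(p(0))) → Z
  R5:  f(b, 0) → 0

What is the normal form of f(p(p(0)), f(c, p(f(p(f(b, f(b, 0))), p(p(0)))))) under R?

1. f(p(p(0)), f(c, p(f(p(f(b, f(b, 0))), p(p(0))))))  →  f(p(p(0)), p(p(f(p(f(b, f(b, 0))), p(p(0))))))   [R2 at 2]
2. f(p(p(0)), p(p(f(p(f(b, f(b, 0))), p(p(0))))))  →  f(p(p(0)), p(p(f(b, f(b, 0)))))   [R4 at 2.1.1]
3. f(p(p(0)), p(p(f(b, f(b, 0)))))  →  f(p(p(0)), p(p(f(b, 0))))   [R5 at 2.1.1.2]
4. f(p(p(0)), p(p(f(b, 0))))  →  f(p(p(0)), p(p(0)))   [R5 at 2.1.1]
5. f(p(p(0)), p(p(0)))  →  p(0)   [R4 at ε]

p(0)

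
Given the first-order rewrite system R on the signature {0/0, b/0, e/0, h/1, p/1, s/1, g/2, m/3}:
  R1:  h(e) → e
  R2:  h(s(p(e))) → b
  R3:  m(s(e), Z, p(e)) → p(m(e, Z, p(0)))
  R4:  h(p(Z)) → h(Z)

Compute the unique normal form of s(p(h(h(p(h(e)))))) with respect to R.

1. s(p(h(h(p(h(e))))))  →  s(p(h(h(h(e)))))   [R4 at 1.1.1]
2. s(p(h(h(h(e)))))  →  s(p(h(h(e))))   [R1 at 1.1.1.1]
3. s(p(h(h(e))))  →  s(p(h(e)))   [R1 at 1.1.1]
4. s(p(h(e)))  →  s(p(e))   [R1 at 1.1]

s(p(e))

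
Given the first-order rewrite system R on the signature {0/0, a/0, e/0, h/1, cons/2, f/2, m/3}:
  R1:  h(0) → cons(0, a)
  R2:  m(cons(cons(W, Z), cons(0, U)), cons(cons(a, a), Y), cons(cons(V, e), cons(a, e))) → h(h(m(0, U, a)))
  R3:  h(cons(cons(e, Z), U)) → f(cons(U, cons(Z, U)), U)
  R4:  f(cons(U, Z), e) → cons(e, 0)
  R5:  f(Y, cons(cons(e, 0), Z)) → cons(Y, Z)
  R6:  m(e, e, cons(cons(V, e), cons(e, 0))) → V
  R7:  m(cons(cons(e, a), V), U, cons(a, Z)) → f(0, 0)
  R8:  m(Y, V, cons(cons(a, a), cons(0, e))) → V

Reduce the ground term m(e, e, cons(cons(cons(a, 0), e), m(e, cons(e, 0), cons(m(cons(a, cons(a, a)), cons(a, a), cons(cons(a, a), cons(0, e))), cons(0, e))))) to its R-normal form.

1. m(e, e, cons(cons(cons(a, 0), e), m(e, cons(e, 0), cons(m(cons(a, cons(a, a)), cons(a, a), cons(cons(a, a), cons(0, e))), cons(0, e)))))  →  m(e, e, cons(cons(cons(a, 0), e), m(e, cons(e, 0), cons(cons(a, a), cons(0, e)))))   [R8 at 3.2.3.1]
2. m(e, e, cons(cons(cons(a, 0), e), m(e, cons(e, 0), cons(cons(a, a), cons(0, e)))))  →  m(e, e, cons(cons(cons(a, 0), e), cons(e, 0)))   [R8 at 3.2]
3. m(e, e, cons(cons(cons(a, 0), e), cons(e, 0)))  →  cons(a, 0)   [R6 at ε]

cons(a, 0)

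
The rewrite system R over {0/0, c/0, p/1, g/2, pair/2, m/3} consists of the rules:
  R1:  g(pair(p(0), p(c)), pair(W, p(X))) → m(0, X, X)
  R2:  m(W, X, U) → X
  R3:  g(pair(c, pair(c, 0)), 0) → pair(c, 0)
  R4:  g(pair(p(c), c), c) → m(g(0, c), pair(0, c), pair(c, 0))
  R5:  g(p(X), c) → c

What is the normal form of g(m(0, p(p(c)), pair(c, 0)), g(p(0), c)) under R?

c

1. g(m(0, p(p(c)), pair(c, 0)), g(p(0), c))  →  g(p(p(c)), g(p(0), c))   [R2 at 1]
2. g(p(p(c)), g(p(0), c))  →  g(p(p(c)), c)   [R5 at 2]
3. g(p(p(c)), c)  →  c   [R5 at ε]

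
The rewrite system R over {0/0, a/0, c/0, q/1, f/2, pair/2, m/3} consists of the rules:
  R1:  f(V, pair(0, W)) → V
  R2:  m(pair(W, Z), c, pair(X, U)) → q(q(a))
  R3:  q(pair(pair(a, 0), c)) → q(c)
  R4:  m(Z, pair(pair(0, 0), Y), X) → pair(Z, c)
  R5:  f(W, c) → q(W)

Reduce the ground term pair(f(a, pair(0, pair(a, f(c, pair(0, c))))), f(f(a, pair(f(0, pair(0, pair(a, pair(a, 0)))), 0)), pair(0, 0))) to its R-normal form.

1. pair(f(a, pair(0, pair(a, f(c, pair(0, c))))), f(f(a, pair(f(0, pair(0, pair(a, pair(a, 0)))), 0)), pair(0, 0)))  →  pair(a, f(f(a, pair(f(0, pair(0, pair(a, pair(a, 0)))), 0)), pair(0, 0)))   [R1 at 1]
2. pair(a, f(f(a, pair(f(0, pair(0, pair(a, pair(a, 0)))), 0)), pair(0, 0)))  →  pair(a, f(a, pair(f(0, pair(0, pair(a, pair(a, 0)))), 0)))   [R1 at 2]
3. pair(a, f(a, pair(f(0, pair(0, pair(a, pair(a, 0)))), 0)))  →  pair(a, f(a, pair(0, 0)))   [R1 at 2.2.1]
4. pair(a, f(a, pair(0, 0)))  →  pair(a, a)   [R1 at 2]

pair(a, a)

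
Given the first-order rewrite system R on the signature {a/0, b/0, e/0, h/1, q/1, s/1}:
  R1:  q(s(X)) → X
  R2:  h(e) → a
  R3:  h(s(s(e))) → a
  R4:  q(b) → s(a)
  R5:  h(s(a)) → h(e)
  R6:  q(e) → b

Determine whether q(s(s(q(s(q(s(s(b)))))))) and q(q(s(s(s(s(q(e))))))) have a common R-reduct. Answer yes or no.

Reduce t₁ = q(s(s(q(s(q(s(s(b)))))))):
1. q(s(s(q(s(q(s(s(b))))))))  →  s(q(s(q(s(s(b))))))   [R1 at ε]
2. s(q(s(q(s(s(b))))))  →  s(q(s(s(b))))   [R1 at 1]
3. s(q(s(s(b))))  →  s(s(b))   [R1 at 1]

Reduce t₂ = q(q(s(s(s(s(q(e))))))):
1. q(q(s(s(s(s(q(e)))))))  →  q(s(s(s(q(e)))))   [R1 at 1]
2. q(s(s(s(q(e)))))  →  s(s(q(e)))   [R1 at ε]
3. s(s(q(e)))  →  s(s(b))   [R6 at 1.1]

yes — NF(t₁) = s(s(b)), NF(t₂) = s(s(b))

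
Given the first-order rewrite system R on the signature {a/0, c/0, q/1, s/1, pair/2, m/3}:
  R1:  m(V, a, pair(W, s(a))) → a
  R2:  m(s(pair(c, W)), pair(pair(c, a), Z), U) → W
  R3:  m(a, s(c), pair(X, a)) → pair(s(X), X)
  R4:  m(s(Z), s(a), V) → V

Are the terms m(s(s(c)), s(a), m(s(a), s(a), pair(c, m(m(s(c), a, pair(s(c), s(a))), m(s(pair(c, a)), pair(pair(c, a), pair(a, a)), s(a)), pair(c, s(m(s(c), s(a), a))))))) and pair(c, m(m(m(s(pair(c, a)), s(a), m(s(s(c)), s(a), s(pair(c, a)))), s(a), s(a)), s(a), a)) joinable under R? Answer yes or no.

yes — NF(t₁) = pair(c, a), NF(t₂) = pair(c, a)

Reduce t₁ = m(s(s(c)), s(a), m(s(a), s(a), pair(c, m(m(s(c), a, pair(s(c), s(a))), m(s(pair(c, a)), pair(pair(c, a), pair(a, a)), s(a)), pair(c, s(m(s(c), s(a), a))))))):
1. m(s(s(c)), s(a), m(s(a), s(a), pair(c, m(m(s(c), a, pair(s(c), s(a))), m(s(pair(c, a)), pair(pair(c, a), pair(a, a)), s(a)), pair(c, s(m(s(c), s(a), a)))))))  →  m(s(a), s(a), pair(c, m(m(s(c), a, pair(s(c), s(a))), m(s(pair(c, a)), pair(pair(c, a), pair(a, a)), s(a)), pair(c, s(m(s(c), s(a), a))))))   [R4 at ε]
2. m(s(a), s(a), pair(c, m(m(s(c), a, pair(s(c), s(a))), m(s(pair(c, a)), pair(pair(c, a), pair(a, a)), s(a)), pair(c, s(m(s(c), s(a), a))))))  →  pair(c, m(m(s(c), a, pair(s(c), s(a))), m(s(pair(c, a)), pair(pair(c, a), pair(a, a)), s(a)), pair(c, s(m(s(c), s(a), a)))))   [R4 at ε]
3. pair(c, m(m(s(c), a, pair(s(c), s(a))), m(s(pair(c, a)), pair(pair(c, a), pair(a, a)), s(a)), pair(c, s(m(s(c), s(a), a)))))  →  pair(c, m(a, m(s(pair(c, a)), pair(pair(c, a), pair(a, a)), s(a)), pair(c, s(m(s(c), s(a), a)))))   [R1 at 2.1]
4. pair(c, m(a, m(s(pair(c, a)), pair(pair(c, a), pair(a, a)), s(a)), pair(c, s(m(s(c), s(a), a)))))  →  pair(c, m(a, a, pair(c, s(m(s(c), s(a), a)))))   [R2 at 2.2]
5. pair(c, m(a, a, pair(c, s(m(s(c), s(a), a)))))  →  pair(c, m(a, a, pair(c, s(a))))   [R4 at 2.3.2.1]
6. pair(c, m(a, a, pair(c, s(a))))  →  pair(c, a)   [R1 at 2]

Reduce t₂ = pair(c, m(m(m(s(pair(c, a)), s(a), m(s(s(c)), s(a), s(pair(c, a)))), s(a), s(a)), s(a), a)):
1. pair(c, m(m(m(s(pair(c, a)), s(a), m(s(s(c)), s(a), s(pair(c, a)))), s(a), s(a)), s(a), a))  →  pair(c, m(m(m(s(s(c)), s(a), s(pair(c, a))), s(a), s(a)), s(a), a))   [R4 at 2.1.1]
2. pair(c, m(m(m(s(s(c)), s(a), s(pair(c, a))), s(a), s(a)), s(a), a))  →  pair(c, m(m(s(pair(c, a)), s(a), s(a)), s(a), a))   [R4 at 2.1.1]
3. pair(c, m(m(s(pair(c, a)), s(a), s(a)), s(a), a))  →  pair(c, m(s(a), s(a), a))   [R4 at 2.1]
4. pair(c, m(s(a), s(a), a))  →  pair(c, a)   [R4 at 2]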